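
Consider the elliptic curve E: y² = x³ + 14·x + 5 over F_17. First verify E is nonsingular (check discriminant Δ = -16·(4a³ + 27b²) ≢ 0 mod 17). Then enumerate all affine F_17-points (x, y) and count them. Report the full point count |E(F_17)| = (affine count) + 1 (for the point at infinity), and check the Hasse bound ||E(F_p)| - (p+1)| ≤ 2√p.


Affine points = {(5, 8), (5, 9), (6, 4), (6, 13), (7, 2), (7, 15), (8, 0), (13, 2), (13, 15), (14, 2), (14, 15)}; affine count = 11; |E(F_17)| = 12.

Discriminant check: Δ ∝ 4a³ + 27b² = 4·14³ + 27·5² = 4·2744 + 27·25 ≡ 6 (mod 17). Nonzero ⇒ E is nonsingular.
For each x ∈ F_17, compute rhs = x³ + 14·x + 5 mod 17, then count y ∈ F_17 with y² ≡ rhs.
  x = 0: rhs = 5, matching y values: none (0 points).
  x = 1: rhs = 3, matching y values: none (0 points).
  x = 2: rhs = 7, matching y values: none (0 points).
  x = 3: rhs = 6, matching y values: none (0 points).
  x = 4: rhs = 6, matching y values: none (0 points).
  x = 5: rhs = 13, matching y values: 8, 9 (2 points).
  x = 6: rhs = 16, matching y values: 4, 13 (2 points).
  x = 7: rhs = 4, matching y values: 2, 15 (2 points).
  x = 8: rhs = 0, matching y values: 0 (1 points).
  x = 9: rhs = 10, matching y values: none (0 points).
  x = 10: rhs = 6, matching y values: none (0 points).
  x = 11: rhs = 11, matching y values: none (0 points).
  x = 12: rhs = 14, matching y values: none (0 points).
  x = 13: rhs = 4, matching y values: 2, 15 (2 points).
  x = 14: rhs = 4, matching y values: 2, 15 (2 points).
  x = 15: rhs = 3, matching y values: none (0 points).
  x = 16: rhs = 7, matching y values: none (0 points).
Total affine count: 11.
Full point count |E(F_17)| = 11 + 1 = 12.
Hasse bound: |12 − (17+1)| = |-6| = 6 ≤ 2√17 ≈ 8.2462 ✓.


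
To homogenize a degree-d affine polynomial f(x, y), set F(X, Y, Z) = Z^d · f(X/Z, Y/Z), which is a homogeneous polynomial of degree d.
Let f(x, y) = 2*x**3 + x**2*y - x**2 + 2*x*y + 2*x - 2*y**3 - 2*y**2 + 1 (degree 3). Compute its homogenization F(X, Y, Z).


F(X, Y, Z) = 2*X**3 + X**2*Y - X**2*Z + 2*X*Y*Z + 2*X*Z**2 - 2*Y**3 - 2*Y**2*Z + Z**3

deg(f) = 3.
Substitute x = X/Z, y = Y/Z into f, then multiply by Z^3.
  monomial 2·x^3·y^0 ↦ 2·X^3·Y^0·Z^0.
  monomial 1·x^2·y^1 ↦ 1·X^2·Y^1·Z^0.
  monomial -1·x^2·y^0 ↦ -1·X^2·Y^0·Z^1.
  monomial 2·x^1·y^1 ↦ 2·X^1·Y^1·Z^1.
  monomial 2·x^1·y^0 ↦ 2·X^1·Y^0·Z^2.
  monomial -2·x^0·y^3 ↦ -2·X^0·Y^3·Z^0.
  monomial -2·x^0·y^2 ↦ -2·X^0·Y^2·Z^1.
  monomial 1·x^0·y^0 ↦ 1·X^0·Y^0·Z^3.
Collecting: F(X, Y, Z) = 2*X**3 + X**2*Y - X**2*Z + 2*X*Y*Z + 2*X*Z**2 - 2*Y**3 - 2*Y**2*Z + Z**3.


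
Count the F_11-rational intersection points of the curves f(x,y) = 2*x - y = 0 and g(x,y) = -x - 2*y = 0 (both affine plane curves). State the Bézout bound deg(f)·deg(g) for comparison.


Common zeros: {(0, 0)}; count = 1; Bézout bound = 1.

deg(f) = 1, deg(g) = 1, so Bézout bound = 1.
Scan x ∈ F_11. For each x, list the y ∈ F_11 with f(x, y) ≡ 0 and those with g(x, y) ≡ 0 (mod 11); the common zeros in that column are the intersection.
  x = 0: f ≡ 0 at y ∈ {0}; g ≡ 0 at y ∈ {0}; common: {0}.
  x = 1: f ≡ 0 at y ∈ {2}; g ≡ 0 at y ∈ {5}; common: ∅.
  x = 2: f ≡ 0 at y ∈ {4}; g ≡ 0 at y ∈ {10}; common: ∅.
  x = 3: f ≡ 0 at y ∈ {6}; g ≡ 0 at y ∈ {4}; common: ∅.
  x = 4: f ≡ 0 at y ∈ {8}; g ≡ 0 at y ∈ {9}; common: ∅.
  x = 5: f ≡ 0 at y ∈ {10}; g ≡ 0 at y ∈ {3}; common: ∅.
  x = 6: f ≡ 0 at y ∈ {1}; g ≡ 0 at y ∈ {8}; common: ∅.
  x = 7: f ≡ 0 at y ∈ {3}; g ≡ 0 at y ∈ {2}; common: ∅.
  x = 8: f ≡ 0 at y ∈ {5}; g ≡ 0 at y ∈ {7}; common: ∅.
  x = 9: f ≡ 0 at y ∈ {7}; g ≡ 0 at y ∈ {1}; common: ∅.
  x = 10: f ≡ 0 at y ∈ {9}; g ≡ 0 at y ∈ {6}; common: ∅.
Collecting: common zeros = {(0, 0)}, so the count is 1.
Comparison with the Bézout bound: 1 ≤ 1 = deg(f)·deg(g), as expected for curves with no common component (the bound is attained).


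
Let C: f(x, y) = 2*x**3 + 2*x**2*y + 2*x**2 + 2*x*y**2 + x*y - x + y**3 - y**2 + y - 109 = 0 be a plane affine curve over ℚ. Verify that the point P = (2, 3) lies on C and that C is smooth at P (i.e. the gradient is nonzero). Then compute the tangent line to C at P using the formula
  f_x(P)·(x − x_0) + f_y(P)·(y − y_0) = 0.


Tangent line at P: 76*x + 56*y - 320 = 0.

Step 1: f(2, 3) = 0, so P lies on C.
Step 2: partial derivatives
  f_x(x, y) = 6*x**2 + 4*x*y + 4*x + 2*y**2 + y - 1, f_y(x, y) = 2*x**2 + 4*x*y + x + 3*y**2 - 2*y + 1.
  f_x(P) = 76, f_y(P) = 56 (gradient nonzero, so P is smooth).
Step 3: tangent line at P: 76·(x − 2) + 56·(y − 3) = 0.
Expanding: 76*x + 56*y - 320 = 0.


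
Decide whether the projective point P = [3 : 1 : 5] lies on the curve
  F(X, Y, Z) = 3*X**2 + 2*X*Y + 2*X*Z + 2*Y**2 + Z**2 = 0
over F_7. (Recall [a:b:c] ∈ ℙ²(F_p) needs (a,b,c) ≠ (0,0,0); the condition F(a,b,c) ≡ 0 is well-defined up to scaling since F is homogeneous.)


F(3,1,5) ≡ 6 (mod 7); P is NOT on the curve.

Evaluate F(3, 1, 5) term-by-term (mod 7).
  3*X**2 ↦ 3·9·1·1 = 27
  2*X*Y ↦ 2·3·1·1 = 6
  2*X*Z ↦ 2·3·1·5 = 30
  2*Y**2 ↦ 2·1·1·1 = 2
  Z**2 ↦ 1·1·1·25 = 25
Sum: F(3, 1, 5) = (27) + (6) + (30) + (2) + (25) = 90.
Reducing mod 7: 90 ≡ 6 (mod 7).
Since F(a, b, c) ≡ 6 ≠ 0 (mod 7), P does NOT lie on the curve.


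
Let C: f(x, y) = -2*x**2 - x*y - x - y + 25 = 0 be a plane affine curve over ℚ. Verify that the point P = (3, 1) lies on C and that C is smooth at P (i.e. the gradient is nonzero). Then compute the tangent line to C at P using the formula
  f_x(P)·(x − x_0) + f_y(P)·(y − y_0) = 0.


Tangent line at P: -14*x - 4*y + 46 = 0.

Step 1: f(3, 1) = 0, so P lies on C.
Step 2: partial derivatives
  f_x(x, y) = -4*x - y - 1, f_y(x, y) = -x - 1.
  f_x(P) = -14, f_y(P) = -4 (gradient nonzero, so P is smooth).
Step 3: tangent line at P: -14·(x − 3) + -4·(y − 1) = 0.
Expanding: -14*x - 4*y + 46 = 0.


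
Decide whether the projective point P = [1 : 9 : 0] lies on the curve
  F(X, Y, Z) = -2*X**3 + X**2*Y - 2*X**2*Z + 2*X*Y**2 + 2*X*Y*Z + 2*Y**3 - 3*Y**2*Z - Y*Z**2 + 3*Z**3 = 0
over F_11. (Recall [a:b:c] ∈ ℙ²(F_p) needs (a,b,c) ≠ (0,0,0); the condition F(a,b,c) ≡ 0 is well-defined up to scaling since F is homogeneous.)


F(1,9,0) ≡ 10 (mod 11); P is NOT on the curve.

Evaluate F(1, 9, 0) term-by-term (mod 11).
  -2*X**3 ↦ -2·1·1·1 = -2
  X**2*Y ↦ 1·1·9·1 = 9
  -2*X**2*Z ↦ -2·1·1·0 = 0
  2*X*Y**2 ↦ 2·1·81·1 = 162
  2*X*Y*Z ↦ 2·1·9·0 = 0
  2*Y**3 ↦ 2·1·729·1 = 1458
  -3*Y**2*Z ↦ -3·1·81·0 = 0
  -Y*Z**2 ↦ -1·1·9·0 = 0
  3*Z**3 ↦ 3·1·1·0 = 0
Sum: F(1, 9, 0) = (-2) + (9) + (0) + (162) + (0) + (1458) + (0) + (0) + (0) = 1627.
Reducing mod 11: 1627 ≡ 10 (mod 11).
Since F(a, b, c) ≡ 10 ≠ 0 (mod 11), P does NOT lie on the curve.


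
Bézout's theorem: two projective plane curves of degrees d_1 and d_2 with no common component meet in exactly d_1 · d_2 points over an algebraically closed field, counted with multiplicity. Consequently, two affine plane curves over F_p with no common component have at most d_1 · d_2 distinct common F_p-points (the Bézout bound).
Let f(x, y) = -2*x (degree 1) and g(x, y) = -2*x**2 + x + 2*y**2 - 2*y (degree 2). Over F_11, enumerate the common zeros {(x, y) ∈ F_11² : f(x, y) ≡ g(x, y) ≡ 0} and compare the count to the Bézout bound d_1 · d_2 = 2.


Common zeros: {(0, 0), (0, 1)}; count = 2; Bézout bound = 2.

deg(f) = 1, deg(g) = 2, so Bézout bound = 2.
Scan x ∈ F_11. For each x, list the y ∈ F_11 with f(x, y) ≡ 0 and those with g(x, y) ≡ 0 (mod 11); the common zeros in that column are the intersection.
  x = 0: f ≡ 0 at y ∈ {0, 1, 2, 3, 4, 5, 6, 7, 8, 9, 10}; g ≡ 0 at y ∈ {0, 1}; common: {0, 1}.
  x = 1: f ≡ 0 at y ∈ ∅; g ≡ 0 at y ∈ {3, 9}; common: ∅.
  x = 2: f ≡ 0 at y ∈ ∅; g ≡ 0 at y ∈ ∅; common: ∅.
  x = 3: f ≡ 0 at y ∈ ∅; g ≡ 0 at y ∈ {2, 10}; common: ∅.
  x = 4: f ≡ 0 at y ∈ ∅; g ≡ 0 at y ∈ ∅; common: ∅.
  x = 5: f ≡ 0 at y ∈ ∅; g ≡ 0 at y ∈ {3, 9}; common: ∅.
  x = 6: f ≡ 0 at y ∈ ∅; g ≡ 0 at y ∈ {0, 1}; common: ∅.
  x = 7: f ≡ 0 at y ∈ ∅; g ≡ 0 at y ∈ ∅; common: ∅.
  x = 8: f ≡ 0 at y ∈ ∅; g ≡ 0 at y ∈ ∅; common: ∅.
  x = 9: f ≡ 0 at y ∈ ∅; g ≡ 0 at y ∈ ∅; common: ∅.
  x = 10: f ≡ 0 at y ∈ ∅; g ≡ 0 at y ∈ ∅; common: ∅.
Collecting: common zeros = {(0, 0), (0, 1)}, so the count is 2.
Comparison with the Bézout bound: 2 ≤ 2 = deg(f)·deg(g), as expected for curves with no common component (the bound is attained).


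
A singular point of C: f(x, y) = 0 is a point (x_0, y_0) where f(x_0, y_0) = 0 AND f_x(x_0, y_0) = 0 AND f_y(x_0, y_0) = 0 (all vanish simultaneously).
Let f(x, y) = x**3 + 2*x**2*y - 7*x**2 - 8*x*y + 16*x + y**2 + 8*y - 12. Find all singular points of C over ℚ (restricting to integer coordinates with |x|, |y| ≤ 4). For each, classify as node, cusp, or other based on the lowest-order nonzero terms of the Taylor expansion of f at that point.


Singular points: {(2, 0)}; classification: node.

Compute partial derivatives:
  f_x = 3*x**2 + 4*x*y - 14*x - 8*y + 16.
  f_y = 2*x**2 - 8*x + 2*y + 8.
Scan x_0 ∈ {−4, ..., 4}. For each x_0, f_y(x_0, y) is a polynomial in y; find its integer roots y ∈ {−4, ..., 4}, then test f_x and f at those candidates.
  x = -4: f_y(-4, y) = 2*y + 72; no integer root y with |y| ≤ 4.
  x = -3: f_y(-3, y) = 2*y + 50; no integer root y with |y| ≤ 4.
  x = -2: f_y(-2, y) = 2*y + 32; no integer root y with |y| ≤ 4.
  x = -1: f_y(-1, y) = 2*y + 18; no integer root y with |y| ≤ 4.
  x = 0: f_y(0, y) = 2*y + 8; vanishes at y ∈ {-4}. (0, -4): f_x = 48 ≠ 0.
  x = 1: f_y(1, y) = 2*y + 2; vanishes at y ∈ {-1}. (1, -1): f_x = 9 ≠ 0.
  x = 2: f_y(2, y) = 2*y; vanishes at y ∈ {0}. (2, 0): f_x = 0, f = 0 — SINGULAR.
  x = 3: f_y(3, y) = 2*y + 2; vanishes at y ∈ {-1}. (3, -1): f_x = -3 ≠ 0.
  x = 4: f_y(4, y) = 2*y + 8; vanishes at y ∈ {-4}. (4, -4): f_x = -24 ≠ 0.
Only singular point on the grid: (2, 0).
Classify: substitute x = 2 + u, y = 0 + v and expand: f = u**3 + 2*u**2*v - u**2 + v**2.
No constant or linear terms (consistent with a singular point). Quadratic part: -u**2 + v**2. Cubic part: u**3 + 2*u**2*v.
The quadratic part v**2 - u**2 = (v − u)(v + u) splits into two distinct linear factors, so there are two distinct tangent lines y − 0 = ±(x − 2) — this is a node (ordinary double point).
Classification: node.


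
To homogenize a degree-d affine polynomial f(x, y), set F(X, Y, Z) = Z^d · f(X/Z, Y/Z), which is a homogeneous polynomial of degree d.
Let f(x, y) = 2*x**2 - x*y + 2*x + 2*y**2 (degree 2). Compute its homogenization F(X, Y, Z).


F(X, Y, Z) = 2*X**2 - X*Y + 2*X*Z + 2*Y**2

deg(f) = 2.
Substitute x = X/Z, y = Y/Z into f, then multiply by Z^2.
  monomial 2·x^2·y^0 ↦ 2·X^2·Y^0·Z^0.
  monomial -1·x^1·y^1 ↦ -1·X^1·Y^1·Z^0.
  monomial 2·x^1·y^0 ↦ 2·X^1·Y^0·Z^1.
  monomial 2·x^0·y^2 ↦ 2·X^0·Y^2·Z^0.
Collecting: F(X, Y, Z) = 2*X**2 - X*Y + 2*X*Z + 2*Y**2.


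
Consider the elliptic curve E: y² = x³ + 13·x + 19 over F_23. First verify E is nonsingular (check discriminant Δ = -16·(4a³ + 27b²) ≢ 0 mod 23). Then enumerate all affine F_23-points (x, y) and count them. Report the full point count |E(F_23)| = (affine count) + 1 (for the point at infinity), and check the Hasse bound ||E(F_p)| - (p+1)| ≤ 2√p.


Affine points = {(3, 4), (3, 19), (5, 5), (5, 18), (7, 4), (7, 19), (13, 4), (13, 19), (14, 1), (14, 22), (15, 1), (15, 22), (17, 1), (17, 22), (18, 6), (18, 17), (19, 8), (19, 15), (21, 10), (21, 13)}; affine count = 20; |E(F_23)| = 21.

Discriminant check: Δ ∝ 4a³ + 27b² = 4·13³ + 27·19² = 4·2197 + 27·361 ≡ 20 (mod 23). Nonzero ⇒ E is nonsingular.
For each x ∈ F_23, compute rhs = x³ + 13·x + 19 mod 23, then count y ∈ F_23 with y² ≡ rhs.
  x = 0: rhs = 19, matching y values: none (0 points).
  x = 1: rhs = 10, matching y values: none (0 points).
  x = 2: rhs = 7, matching y values: none (0 points).
  x = 3: rhs = 16, matching y values: 4, 19 (2 points).
  x = 4: rhs = 20, matching y values: none (0 points).
  x = 5: rhs = 2, matching y values: 5, 18 (2 points).
  x = 6: rhs = 14, matching y values: none (0 points).
  x = 7: rhs = 16, matching y values: 4, 19 (2 points).
  x = 8: rhs = 14, matching y values: none (0 points).
  x = 9: rhs = 14, matching y values: none (0 points).
  x = 10: rhs = 22, matching y values: none (0 points).
  x = 11: rhs = 21, matching y values: none (0 points).
  x = 12: rhs = 17, matching y values: none (0 points).
  x = 13: rhs = 16, matching y values: 4, 19 (2 points).
  x = 14: rhs = 1, matching y values: 1, 22 (2 points).
  x = 15: rhs = 1, matching y values: 1, 22 (2 points).
  x = 16: rhs = 22, matching y values: none (0 points).
  x = 17: rhs = 1, matching y values: 1, 22 (2 points).
  x = 18: rhs = 13, matching y values: 6, 17 (2 points).
  x = 19: rhs = 18, matching y values: 8, 15 (2 points).
  x = 20: rhs = 22, matching y values: none (0 points).
  x = 21: rhs = 8, matching y values: 10, 13 (2 points).
  x = 22: rhs = 5, matching y values: none (0 points).
Total affine count: 20.
Full point count |E(F_23)| = 20 + 1 = 21.
Hasse bound: |21 − (23+1)| = |-3| = 3 ≤ 2√23 ≈ 9.5917 ✓.


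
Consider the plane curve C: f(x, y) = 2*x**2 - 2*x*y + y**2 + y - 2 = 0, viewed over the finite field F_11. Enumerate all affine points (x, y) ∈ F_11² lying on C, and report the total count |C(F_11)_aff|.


Affine F_11-points: {(0, 1), (0, 9), (1, 0), (1, 1), (3, 6), (3, 10), (7, 3), (7, 10), (9, 8), (9, 9), (10, 0), (10, 8)}; count = 12.

For each of the 121 pairs (x, y) ∈ F_11², evaluate f(x, y) mod 11. Record the zeros.
  x = 0: [0↦9, 1↦0, 2↦4, 3↦10, 4↦7, 5↦6, 6↦7, 7↦10, 8↦4, 9↦0, 10↦9]  zeros at y ∈ {1, 9}
  x = 1: [0↦0, 1↦0, 2↦2, 3↦6, 4↦1, 5↦9, 6↦8, 7↦9, 8↦1, 9↦6, 10↦2]  zeros at y ∈ {0, 1}
  x = 2: [0↦6, 1↦4, 2↦4, 3↦6, 4↦10, 5↦5, 6↦2, 7↦1, 8↦2, 9↦5, 10↦10]  zeros at y ∈ ∅
  x = 3: [0↦5, 1↦1, 2↦10, 3↦10, 4↦1, 5↦5, 6↦0, 7↦8, 8↦7, 9↦8, 10↦0]  zeros at y ∈ {6, 10}
  x = 4: [0↦8, 1↦2, 2↦9, 3↦7, 4↦7, 5↦9, 6↦2, 7↦8, 8↦5, 9↦4, 10↦5]  zeros at y ∈ ∅
  x = 5: [0↦4, 1↦7, 2↦1, 3↦8, 4↦6, 5↦6, 6↦8, 7↦1, 8↦7, 9↦4, 10↦3]  zeros at y ∈ ∅
  x = 6: [0↦4, 1↦5, 2↦8, 3↦2, 4↦9, 5↦7, 6↦7, 7↦9, 8↦2, 9↦8, 10↦5]  zeros at y ∈ ∅
  x = 7: [0↦8, 1↦7, 2↦8, 3↦0, 4↦5, 5↦1, 6↦10, 7↦10, 8↦1, 9↦5, 10↦0]  zeros at y ∈ {3, 10}
  x = 8: [0↦5, 1↦2, 2↦1, 3↦2, 4↦5, 5↦10, 6↦6, 7↦4, 8↦4, 9↦6, 10↦10]  zeros at y ∈ ∅
  x = 9: [0↦6, 1↦1, 2↦9, 3↦8, 4↦9, 5↦1, 6↦6, 7↦2, 8↦0, 9↦0, 10↦2]  zeros at y ∈ {8, 9}
  x = 10: [0↦0, 1↦4, 2↦10, 3↦7, 4↦6, 5↦7, 6↦10, 7↦4, 8↦0, 9↦9, 10↦9]  zeros at y ∈ {0, 8}
Collecting zeros: affine points = {(0, 1), (0, 9), (1, 0), (1, 1), (3, 6), (3, 10), (7, 3), (7, 10), (9, 8), (9, 9), (10, 0), (10, 8)}.
Total count |C(F_11)_aff| = 12.


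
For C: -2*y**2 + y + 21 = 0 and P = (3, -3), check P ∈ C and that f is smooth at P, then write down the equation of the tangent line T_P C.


Tangent line at P: 13*y + 39 = 0.

Step 1: f(3, -3) = 0, so P lies on C.
Step 2: partial derivatives
  f_x(x, y) = 0, f_y(x, y) = 1 - 4*y.
  f_x(P) = 0, f_y(P) = 13 (gradient nonzero, so P is smooth).
Step 3: tangent line at P: 0·(x − 3) + 13·(y − -3) = 0.
Expanding: 13*y + 39 = 0.


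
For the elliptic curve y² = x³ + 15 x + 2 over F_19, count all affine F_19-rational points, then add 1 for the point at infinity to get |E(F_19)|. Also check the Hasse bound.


Affine points = {(3, 6), (3, 13), (6, 2), (6, 17), (8, 8), (8, 11), (9, 7), (9, 12), (11, 4), (11, 15), (13, 0), (14, 7), (14, 12), (15, 7), (15, 12), (16, 5), (16, 14), (18, 9), (18, 10)}; affine count = 19; |E(F_19)| = 20.

Discriminant check: Δ ∝ 4a³ + 27b² = 4·15³ + 27·2² = 4·3375 + 27·4 ≡ 4 (mod 19). Nonzero ⇒ E is nonsingular.
For each x ∈ F_19, compute rhs = x³ + 15·x + 2 mod 19, then count y ∈ F_19 with y² ≡ rhs.
  x = 0: rhs = 2, matching y values: none (0 points).
  x = 1: rhs = 18, matching y values: none (0 points).
  x = 2: rhs = 2, matching y values: none (0 points).
  x = 3: rhs = 17, matching y values: 6, 13 (2 points).
  x = 4: rhs = 12, matching y values: none (0 points).
  x = 5: rhs = 12, matching y values: none (0 points).
  x = 6: rhs = 4, matching y values: 2, 17 (2 points).
  x = 7: rhs = 13, matching y values: none (0 points).
  x = 8: rhs = 7, matching y values: 8, 11 (2 points).
  x = 9: rhs = 11, matching y values: 7, 12 (2 points).
  x = 10: rhs = 12, matching y values: none (0 points).
  x = 11: rhs = 16, matching y values: 4, 15 (2 points).
  x = 12: rhs = 10, matching y values: none (0 points).
  x = 13: rhs = 0, matching y values: 0 (1 points).
  x = 14: rhs = 11, matching y values: 7, 12 (2 points).
  x = 15: rhs = 11, matching y values: 7, 12 (2 points).
  x = 16: rhs = 6, matching y values: 5, 14 (2 points).
  x = 17: rhs = 2, matching y values: none (0 points).
  x = 18: rhs = 5, matching y values: 9, 10 (2 points).
Total affine count: 19.
Full point count |E(F_19)| = 19 + 1 = 20.
Hasse bound: |20 − (19+1)| = |0| = 0 ≤ 2√19 ≈ 8.7178 ✓.


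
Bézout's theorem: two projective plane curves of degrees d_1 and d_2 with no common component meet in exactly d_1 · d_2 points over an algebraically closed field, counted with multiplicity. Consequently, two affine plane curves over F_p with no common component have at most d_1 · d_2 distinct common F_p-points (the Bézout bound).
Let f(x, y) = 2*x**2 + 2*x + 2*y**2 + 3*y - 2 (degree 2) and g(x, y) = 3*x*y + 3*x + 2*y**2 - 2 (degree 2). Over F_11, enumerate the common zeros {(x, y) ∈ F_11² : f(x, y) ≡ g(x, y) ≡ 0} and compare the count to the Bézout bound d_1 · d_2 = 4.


Common zeros: ∅; count = 0; Bézout bound = 4.

deg(f) = 2, deg(g) = 2, so Bézout bound = 4.
Scan x ∈ F_11. For each x, list the y ∈ F_11 with f(x, y) ≡ 0 and those with g(x, y) ≡ 0 (mod 11); the common zeros in that column are the intersection.
  x = 0: f ≡ 0 at y ∈ {6, 9}; g ≡ 0 at y ∈ {1, 10}; common: ∅.
  x = 1: f ≡ 0 at y ∈ {7, 8}; g ≡ 0 at y ∈ {5, 10}; common: ∅.
  x = 2: f ≡ 0 at y ∈ ∅; g ≡ 0 at y ∈ {9, 10}; common: ∅.
  x = 3: f ≡ 0 at y ∈ {0, 4}; g ≡ 0 at y ∈ {2, 10}; common: ∅.
  x = 4: f ≡ 0 at y ∈ ∅; g ≡ 0 at y ∈ {6, 10}; common: ∅.
  x = 5: f ≡ 0 at y ∈ ∅; g ≡ 0 at y ∈ {10}; common: ∅.
  x = 6: f ≡ 0 at y ∈ ∅; g ≡ 0 at y ∈ {3, 10}; common: ∅.
  x = 7: f ≡ 0 at y ∈ {0, 4}; g ≡ 0 at y ∈ {7, 10}; common: ∅.
  x = 8: f ≡ 0 at y ∈ ∅; g ≡ 0 at y ∈ {0, 10}; common: ∅.
  x = 9: f ≡ 0 at y ∈ {7, 8}; g ≡ 0 at y ∈ {4, 10}; common: ∅.
  x = 10: f ≡ 0 at y ∈ {6, 9}; g ≡ 0 at y ∈ {8, 10}; common: ∅.
Collecting: common zeros = ∅, so the count is 0.
Comparison with the Bézout bound: 0 ≤ 4 = deg(f)·deg(g), as expected for curves with no common component (the affine F_11-count falls short of the bound because intersections may lie at infinity, over extension fields, or carry multiplicity).


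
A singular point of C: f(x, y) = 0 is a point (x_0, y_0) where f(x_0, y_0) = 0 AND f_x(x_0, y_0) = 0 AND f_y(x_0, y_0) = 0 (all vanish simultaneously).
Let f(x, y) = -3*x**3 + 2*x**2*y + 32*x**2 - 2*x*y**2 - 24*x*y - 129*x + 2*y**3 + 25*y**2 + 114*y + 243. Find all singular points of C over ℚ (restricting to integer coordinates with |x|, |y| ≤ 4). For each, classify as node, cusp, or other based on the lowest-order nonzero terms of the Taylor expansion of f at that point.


Singular points: {(3, -3)}; classification: node.

Compute partial derivatives:
  f_x = -9*x**2 + 4*x*y + 64*x - 2*y**2 - 24*y - 129.
  f_y = 2*x**2 - 4*x*y - 24*x + 6*y**2 + 50*y + 114.
Scan x_0 ∈ {−4, ..., 4}. For each x_0, f_y(x_0, y) is a polynomial in y; find its integer roots y ∈ {−4, ..., 4}, then test f_x and f at those candidates.
  x = -4: f_y(-4, y) = 6*y**2 + 66*y + 242; no integer root y with |y| ≤ 4.
  x = -3: f_y(-3, y) = 6*y**2 + 62*y + 204; no integer root y with |y| ≤ 4.
  x = -2: f_y(-2, y) = 6*y**2 + 58*y + 170; no integer root y with |y| ≤ 4.
  x = -1: f_y(-1, y) = 6*y**2 + 54*y + 140; no integer root y with |y| ≤ 4.
  x = 0: f_y(0, y) = 6*y**2 + 50*y + 114; no integer root y with |y| ≤ 4.
  x = 1: f_y(1, y) = 6*y**2 + 46*y + 92; no integer root y with |y| ≤ 4.
  x = 2: f_y(2, y) = 6*y**2 + 42*y + 74; no integer root y with |y| ≤ 4.
  x = 3: f_y(3, y) = 6*y**2 + 38*y + 60; vanishes at y ∈ {-3}. (3, -3): f_x = 0, f = 0 — SINGULAR.
  x = 4: f_y(4, y) = 6*y**2 + 34*y + 50; no integer root y with |y| ≤ 4.
Only singular point on the grid: (3, -3).
Classify: substitute x = 3 + u, y = -3 + v and expand: f = -3*u**3 + 2*u**2*v - u**2 - 2*u*v**2 + 2*v**3 + v**2.
No constant or linear terms (consistent with a singular point). Quadratic part: -u**2 + v**2. Cubic part: -3*u**3 + 2*u**2*v - 2*u*v**2 + 2*v**3.
The quadratic part v**2 - u**2 = (v − u)(v + u) splits into two distinct linear factors, so there are two distinct tangent lines y − -3 = ±(x − 3) — this is a node (ordinary double point).
Classification: node.


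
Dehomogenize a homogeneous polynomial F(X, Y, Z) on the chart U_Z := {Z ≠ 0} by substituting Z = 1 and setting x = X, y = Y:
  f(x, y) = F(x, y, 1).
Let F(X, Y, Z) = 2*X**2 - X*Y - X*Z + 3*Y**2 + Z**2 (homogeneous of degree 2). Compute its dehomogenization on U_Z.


f(x, y) = 2*x**2 - x*y - x + 3*y**2 + 1

On U_Z we set Z = 1. Each monomial c·X^i·Y^j·Z^k in F becomes c·x^i·y^j·1^k = c·x^i·y^j.
Substituting Z = 1: F(X, Y, 1) = 2*x**2 - x*y - x + 3*y**2 + 1.
Note: deg(f) ≤ deg(F) = 2; strict inequality happens when F is divisible by Z (lost terms).


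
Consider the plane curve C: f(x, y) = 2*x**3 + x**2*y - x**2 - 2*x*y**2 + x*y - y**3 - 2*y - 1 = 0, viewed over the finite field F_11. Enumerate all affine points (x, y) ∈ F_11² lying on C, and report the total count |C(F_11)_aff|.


Affine F_11-points: {(0, 9), (1, 0), (1, 9), (2, 0), (3, 0), (4, 3), (5, 5), (5, 8), (5, 10), (6, 9), (8, 1), (10, 4)}; count = 12.

For each of the 121 pairs (x, y) ∈ F_11², evaluate f(x, y) mod 11. Record the zeros.
  x = 0: [0↦10, 1↦7, 2↦9, 3↦10, 4↦4, 5↦7, 6↦2, 7↦5, 8↦10, 9↦0, 10↦2]  zeros at y ∈ {9}
  x = 1: [0↦0, 1↦8, 2↦6, 3↦10, 4↦3, 5↦1, 6↦9, 7↦10, 8↦9, 9↦0, 10↦10]  zeros at y ∈ {0, 9}
  x = 2: [0↦0, 1↦10, 2↦6, 3↦4, 4↦9, 5↦4, 6↦5, 7↦6, 8↦1, 9↦6, 10↦4]  zeros at y ∈ {0}
  x = 3: [0↦0, 1↦3, 2↦10, 3↦4, 4↦1, 5↦6, 6↦2, 7↦5, 8↦9, 9↦8, 10↦7]  zeros at y ∈ {0}
  x = 4: [0↦1, 1↦10, 2↦8, 3↦0, 4↦2, 5↦8, 6↦1, 7↦8, 8↦1, 9↦7, 10↦9]  zeros at y ∈ {3}
  x = 5: [0↦4, 1↦10, 2↦1, 3↦4, 4↦2, 5↦0, 6↦3, 7↦5, 8↦0, 9↦4, 10↦0]  zeros at y ∈ {5, 8, 10}
  x = 6: [0↦10, 1↦4, 2↦1, 3↦6, 4↦2, 5↦5, 6↦9, 7↦8, 8↦7, 9↦0, 10↦3]  zeros at y ∈ {9}
  x = 7: [0↦9, 1↦4, 2↦9, 3↦7, 4↦3, 5↦2, 6↦9, 7↦7, 8↦1, 9↦7, 10↦8]  zeros at y ∈ ∅
  x = 8: [0↦2, 1↦0, 2↦4, 3↦8, 4↦6, 5↦3, 6↦4, 7↦3, 8↦5, 9↦4, 10↦5]  zeros at y ∈ {1}
  x = 9: [0↦1, 1↦4, 2↦9, 3↦10, 4↦1, 5↦9, 6↦6, 7↦8, 8↦9, 9↦3, 10↦6]  zeros at y ∈ ∅
  x = 10: [0↦7, 1↦6, 2↦3, 3↦3, 4↦0, 5↦10, 6↦5, 7↦1, 8↦3, 9↦5, 10↦1]  zeros at y ∈ {4}
Collecting zeros: affine points = {(0, 9), (1, 0), (1, 9), (2, 0), (3, 0), (4, 3), (5, 5), (5, 8), (5, 10), (6, 9), (8, 1), (10, 4)}.
Total count |C(F_11)_aff| = 12.


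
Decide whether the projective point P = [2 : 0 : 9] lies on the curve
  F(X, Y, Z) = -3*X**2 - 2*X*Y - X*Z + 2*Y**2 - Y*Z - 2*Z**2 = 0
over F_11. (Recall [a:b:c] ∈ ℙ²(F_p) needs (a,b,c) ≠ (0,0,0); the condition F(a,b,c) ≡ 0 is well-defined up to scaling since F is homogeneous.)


F(2,0,9) ≡ 6 (mod 11); P is NOT on the curve.

Evaluate F(2, 0, 9) term-by-term (mod 11).
  -3*X**2 ↦ -3·4·1·1 = -12
  -2*X*Y ↦ -2·2·0·1 = 0
  -X*Z ↦ -1·2·1·9 = -18
  2*Y**2 ↦ 2·1·0·1 = 0
  -Y*Z ↦ -1·1·0·9 = 0
  -2*Z**2 ↦ -2·1·1·81 = -162
Sum: F(2, 0, 9) = (-12) + (0) + (-18) + (0) + (0) + (-162) = -192.
Reducing mod 11: -192 ≡ 6 (mod 11).
Since F(a, b, c) ≡ 6 ≠ 0 (mod 11), P does NOT lie on the curve.


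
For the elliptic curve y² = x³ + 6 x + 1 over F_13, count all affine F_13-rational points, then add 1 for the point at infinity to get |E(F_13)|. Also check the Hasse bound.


Affine points = {(0, 1), (0, 12), (5, 0), (7, 3), (7, 10), (9, 2), (9, 11)}; affine count = 7; |E(F_13)| = 8.

Discriminant check: Δ ∝ 4a³ + 27b² = 4·6³ + 27·1² = 4·216 + 27·1 ≡ 7 (mod 13). Nonzero ⇒ E is nonsingular.
For each x ∈ F_13, compute rhs = x³ + 6·x + 1 mod 13, then count y ∈ F_13 with y² ≡ rhs.
  x = 0: rhs = 1, matching y values: 1, 12 (2 points).
  x = 1: rhs = 8, matching y values: none (0 points).
  x = 2: rhs = 8, matching y values: none (0 points).
  x = 3: rhs = 7, matching y values: none (0 points).
  x = 4: rhs = 11, matching y values: none (0 points).
  x = 5: rhs = 0, matching y values: 0 (1 points).
  x = 6: rhs = 6, matching y values: none (0 points).
  x = 7: rhs = 9, matching y values: 3, 10 (2 points).
  x = 8: rhs = 2, matching y values: none (0 points).
  x = 9: rhs = 4, matching y values: 2, 11 (2 points).
  x = 10: rhs = 8, matching y values: none (0 points).
  x = 11: rhs = 7, matching y values: none (0 points).
  x = 12: rhs = 7, matching y values: none (0 points).
Total affine count: 7.
Full point count |E(F_13)| = 7 + 1 = 8.
Hasse bound: |8 − (13+1)| = |-6| = 6 ≤ 2√13 ≈ 7.2111 ✓.


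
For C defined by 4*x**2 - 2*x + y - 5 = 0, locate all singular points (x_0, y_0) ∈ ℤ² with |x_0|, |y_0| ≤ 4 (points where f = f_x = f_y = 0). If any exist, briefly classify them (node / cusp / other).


No singular points in the scanned grid; C is smooth there.

Compute partial derivatives:
  f_x = 8*x - 2.
  f_y = 1.
f_y = 1 is a nonzero constant, so f_y never vanishes: no point (x, y) can satisfy f = f_x = f_y = 0. In particular no (x, y) ∈ {−4, ..., 4}² is singular; the curve is smooth.


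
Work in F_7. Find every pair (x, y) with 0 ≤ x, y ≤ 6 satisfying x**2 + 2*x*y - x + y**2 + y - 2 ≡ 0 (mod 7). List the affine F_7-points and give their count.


Affine F_7-points: {(0, 1), (0, 5), (2, 0), (2, 2), (5, 5), (6, 0), (6, 1)}; count = 7.

For each of the 49 pairs (x, y) ∈ F_7², evaluate f(x, y) mod 7. Record the zeros.
  x = 0: [0↦5, 1↦0, 2↦4, 3↦3, 4↦4, 5↦0, 6↦5]  zeros at y ∈ {1, 5}
  x = 1: [0↦5, 1↦2, 2↦1, 3↦2, 4↦5, 5↦3, 6↦3]  zeros at y ∈ ∅
  x = 2: [0↦0, 1↦6, 2↦0, 3↦3, 4↦1, 5↦1, 6↦3]  zeros at y ∈ {0, 2}
  x = 3: [0↦4, 1↦5, 2↦1, 3↦6, 4↦6, 5↦1, 6↦5]  zeros at y ∈ ∅
  x = 4: [0↦3, 1↦6, 2↦4, 3↦4, 4↦6, 5↦3, 6↦2]  zeros at y ∈ ∅
  x = 5: [0↦4, 1↦2, 2↦2, 3↦4, 4↦1, 5↦0, 6↦1]  zeros at y ∈ {5}
  x = 6: [0↦0, 1↦0, 2↦2, 3↦6, 4↦5, 5↦6, 6↦2]  zeros at y ∈ {0, 1}
Collecting zeros: affine points = {(0, 1), (0, 5), (2, 0), (2, 2), (5, 5), (6, 0), (6, 1)}.
Total count |C(F_7)_aff| = 7.


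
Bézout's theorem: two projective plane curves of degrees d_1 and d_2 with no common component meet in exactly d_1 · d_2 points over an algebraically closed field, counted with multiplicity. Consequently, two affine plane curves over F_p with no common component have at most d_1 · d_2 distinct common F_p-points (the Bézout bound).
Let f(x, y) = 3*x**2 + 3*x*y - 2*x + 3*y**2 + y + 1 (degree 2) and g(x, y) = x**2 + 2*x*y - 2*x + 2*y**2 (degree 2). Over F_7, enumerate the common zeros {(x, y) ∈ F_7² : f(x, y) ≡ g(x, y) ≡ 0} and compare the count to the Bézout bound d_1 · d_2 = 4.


Common zeros: {(2, 5), (6, 2)}; count = 2; Bézout bound = 4.

deg(f) = 2, deg(g) = 2, so Bézout bound = 4.
Scan x ∈ F_7. For each x, list the y ∈ F_7 with f(x, y) ≡ 0 and those with g(x, y) ≡ 0 (mod 7); the common zeros in that column are the intersection.
  x = 0: f ≡ 0 at y ∈ ∅; g ≡ 0 at y ∈ {0}; common: ∅.
  x = 1: f ≡ 0 at y ∈ ∅; g ≡ 0 at y ∈ ∅; common: ∅.
  x = 2: f ≡ 0 at y ∈ {2, 5}; g ≡ 0 at y ∈ {0, 5}; common: {5}.
  x = 3: f ≡ 0 at y ∈ {1, 5}; g ≡ 0 at y ∈ ∅; common: ∅.
  x = 4: f ≡ 0 at y ∈ ∅; g ≡ 0 at y ∈ {5}; common: ∅.
  x = 5: f ≡ 0 at y ∈ ∅; g ≡ 0 at y ∈ {3, 6}; common: ∅.
  x = 6: f ≡ 0 at y ∈ {1, 2}; g ≡ 0 at y ∈ {2, 6}; common: {2}.
Collecting: common zeros = {(2, 5), (6, 2)}, so the count is 2.
Comparison with the Bézout bound: 2 ≤ 4 = deg(f)·deg(g), as expected for curves with no common component (the affine F_7-count falls short of the bound because intersections may lie at infinity, over extension fields, or carry multiplicity).


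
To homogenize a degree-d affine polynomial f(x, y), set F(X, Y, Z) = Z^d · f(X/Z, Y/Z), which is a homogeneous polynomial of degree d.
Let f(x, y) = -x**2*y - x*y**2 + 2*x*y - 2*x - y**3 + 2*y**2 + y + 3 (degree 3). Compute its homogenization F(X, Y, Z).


F(X, Y, Z) = -X**2*Y - X*Y**2 + 2*X*Y*Z - 2*X*Z**2 - Y**3 + 2*Y**2*Z + Y*Z**2 + 3*Z**3

deg(f) = 3.
Substitute x = X/Z, y = Y/Z into f, then multiply by Z^3.
  monomial -1·x^2·y^1 ↦ -1·X^2·Y^1·Z^0.
  monomial -1·x^1·y^2 ↦ -1·X^1·Y^2·Z^0.
  monomial 2·x^1·y^1 ↦ 2·X^1·Y^1·Z^1.
  monomial -2·x^1·y^0 ↦ -2·X^1·Y^0·Z^2.
  monomial -1·x^0·y^3 ↦ -1·X^0·Y^3·Z^0.
  monomial 2·x^0·y^2 ↦ 2·X^0·Y^2·Z^1.
  monomial 1·x^0·y^1 ↦ 1·X^0·Y^1·Z^2.
  monomial 3·x^0·y^0 ↦ 3·X^0·Y^0·Z^3.
Collecting: F(X, Y, Z) = -X**2*Y - X*Y**2 + 2*X*Y*Z - 2*X*Z**2 - Y**3 + 2*Y**2*Z + Y*Z**2 + 3*Z**3.


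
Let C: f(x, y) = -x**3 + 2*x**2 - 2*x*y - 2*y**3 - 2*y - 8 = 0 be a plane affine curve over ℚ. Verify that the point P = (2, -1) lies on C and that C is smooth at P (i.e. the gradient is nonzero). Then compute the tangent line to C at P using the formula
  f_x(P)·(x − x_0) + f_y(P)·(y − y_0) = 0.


Tangent line at P: -2*x - 12*y - 8 = 0.

Step 1: f(2, -1) = 0, so P lies on C.
Step 2: partial derivatives
  f_x(x, y) = -3*x**2 + 4*x - 2*y, f_y(x, y) = -2*x - 6*y**2 - 2.
  f_x(P) = -2, f_y(P) = -12 (gradient nonzero, so P is smooth).
Step 3: tangent line at P: -2·(x − 2) + -12·(y − -1) = 0.
Expanding: -2*x - 12*y - 8 = 0.


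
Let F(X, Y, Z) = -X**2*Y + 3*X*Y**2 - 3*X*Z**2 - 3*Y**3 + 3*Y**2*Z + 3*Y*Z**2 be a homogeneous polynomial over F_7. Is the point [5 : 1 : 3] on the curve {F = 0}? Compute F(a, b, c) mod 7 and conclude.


F(5,1,3) ≡ 0 (mod 7); P is on the curve.

Evaluate F(5, 1, 3) term-by-term (mod 7).
  -X**2*Y ↦ -1·25·1·1 = -25
  3*X*Y**2 ↦ 3·5·1·1 = 15
  -3*X*Z**2 ↦ -3·5·1·9 = -135
  -3*Y**3 ↦ -3·1·1·1 = -3
  3*Y**2*Z ↦ 3·1·1·3 = 9
  3*Y*Z**2 ↦ 3·1·1·9 = 27
Sum: F(5, 1, 3) = (-25) + (15) + (-135) + (-3) + (9) + (27) = -112.
Reducing mod 7: -112 ≡ 0 (mod 7).
Since F(a, b, c) ≡ 0 (mod 7), P lies on the curve.


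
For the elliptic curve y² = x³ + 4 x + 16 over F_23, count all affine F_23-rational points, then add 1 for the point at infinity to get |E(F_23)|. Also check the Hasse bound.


Affine points = {(0, 4), (0, 19), (2, 3), (2, 20), (3, 3), (3, 20), (4, 2), (4, 21), (5, 0), (6, 7), (6, 16), (8, 10), (8, 13), (15, 1), (15, 22), (16, 6), (16, 17), (17, 11), (17, 12), (18, 3), (18, 20), (20, 0), (21, 0)}; affine count = 23; |E(F_23)| = 24.

Discriminant check: Δ ∝ 4a³ + 27b² = 4·4³ + 27·16² = 4·64 + 27·256 ≡ 15 (mod 23). Nonzero ⇒ E is nonsingular.
For each x ∈ F_23, compute rhs = x³ + 4·x + 16 mod 23, then count y ∈ F_23 with y² ≡ rhs.
  x = 0: rhs = 16, matching y values: 4, 19 (2 points).
  x = 1: rhs = 21, matching y values: none (0 points).
  x = 2: rhs = 9, matching y values: 3, 20 (2 points).
  x = 3: rhs = 9, matching y values: 3, 20 (2 points).
  x = 4: rhs = 4, matching y values: 2, 21 (2 points).
  x = 5: rhs = 0, matching y values: 0 (1 points).
  x = 6: rhs = 3, matching y values: 7, 16 (2 points).
  x = 7: rhs = 19, matching y values: none (0 points).
  x = 8: rhs = 8, matching y values: 10, 13 (2 points).
  x = 9: rhs = 22, matching y values: none (0 points).
  x = 10: rhs = 21, matching y values: none (0 points).
  x = 11: rhs = 11, matching y values: none (0 points).
  x = 12: rhs = 21, matching y values: none (0 points).
  x = 13: rhs = 11, matching y values: none (0 points).
  x = 14: rhs = 10, matching y values: none (0 points).
  x = 15: rhs = 1, matching y values: 1, 22 (2 points).
  x = 16: rhs = 13, matching y values: 6, 17 (2 points).
  x = 17: rhs = 6, matching y values: 11, 12 (2 points).
  x = 18: rhs = 9, matching y values: 3, 20 (2 points).
  x = 19: rhs = 5, matching y values: none (0 points).
  x = 20: rhs = 0, matching y values: 0 (1 points).
  x = 21: rhs = 0, matching y values: 0 (1 points).
  x = 22: rhs = 11, matching y values: none (0 points).
Total affine count: 23.
Full point count |E(F_23)| = 23 + 1 = 24.
Hasse bound: |24 − (23+1)| = |0| = 0 ≤ 2√23 ≈ 9.5917 ✓.


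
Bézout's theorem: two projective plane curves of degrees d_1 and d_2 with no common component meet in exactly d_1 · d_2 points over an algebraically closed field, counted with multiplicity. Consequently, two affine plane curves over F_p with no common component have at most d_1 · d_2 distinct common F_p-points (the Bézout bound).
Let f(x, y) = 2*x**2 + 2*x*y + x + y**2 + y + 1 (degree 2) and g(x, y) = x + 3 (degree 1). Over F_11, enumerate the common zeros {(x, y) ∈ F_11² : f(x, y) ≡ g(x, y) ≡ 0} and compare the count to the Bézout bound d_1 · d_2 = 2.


Common zeros: {(8, 6), (8, 10)}; count = 2; Bézout bound = 2.

deg(f) = 2, deg(g) = 1, so Bézout bound = 2.
Scan x ∈ F_11. For each x, list the y ∈ F_11 with f(x, y) ≡ 0 and those with g(x, y) ≡ 0 (mod 11); the common zeros in that column are the intersection.
  x = 0: f ≡ 0 at y ∈ ∅; g ≡ 0 at y ∈ ∅; common: ∅.
  x = 1: f ≡ 0 at y ∈ {3, 5}; g ≡ 0 at y ∈ ∅; common: ∅.
  x = 2: f ≡ 0 at y ∈ {0, 6}; g ≡ 0 at y ∈ ∅; common: ∅.
  x = 3: f ≡ 0 at y ∈ {0, 4}; g ≡ 0 at y ∈ ∅; common: ∅.
  x = 4: f ≡ 0 at y ∈ ∅; g ≡ 0 at y ∈ ∅; common: ∅.
  x = 5: f ≡ 0 at y ∈ ∅; g ≡ 0 at y ∈ ∅; common: ∅.
  x = 6: f ≡ 0 at y ∈ ∅; g ≡ 0 at y ∈ ∅; common: ∅.
  x = 7: f ≡ 0 at y ∈ ∅; g ≡ 0 at y ∈ ∅; common: ∅.
  x = 8: f ≡ 0 at y ∈ {6, 10}; g ≡ 0 at y ∈ {0, 1, 2, 3, 4, 5, 6, 7, 8, 9, 10}; common: {6, 10}.
  x = 9: f ≡ 0 at y ∈ {4, 10}; g ≡ 0 at y ∈ ∅; common: ∅.
  x = 10: f ≡ 0 at y ∈ {5, 7}; g ≡ 0 at y ∈ ∅; common: ∅.
Collecting: common zeros = {(8, 6), (8, 10)}, so the count is 2.
Comparison with the Bézout bound: 2 ≤ 2 = deg(f)·deg(g), as expected for curves with no common component (the bound is attained).


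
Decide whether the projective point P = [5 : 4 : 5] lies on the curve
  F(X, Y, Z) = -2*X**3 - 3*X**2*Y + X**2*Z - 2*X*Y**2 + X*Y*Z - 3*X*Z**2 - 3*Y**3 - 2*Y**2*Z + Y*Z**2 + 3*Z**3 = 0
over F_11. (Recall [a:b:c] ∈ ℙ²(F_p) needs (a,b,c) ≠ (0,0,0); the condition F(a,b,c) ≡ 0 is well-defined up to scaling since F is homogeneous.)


F(5,4,5) ≡ 0 (mod 11); P is on the curve.

Evaluate F(5, 4, 5) term-by-term (mod 11).
  -2*X**3 ↦ -2·125·1·1 = -250
  -3*X**2*Y ↦ -3·25·4·1 = -300
  X**2*Z ↦ 1·25·1·5 = 125
  -2*X*Y**2 ↦ -2·5·16·1 = -160
  X*Y*Z ↦ 1·5·4·5 = 100
  -3*X*Z**2 ↦ -3·5·1·25 = -375
  -3*Y**3 ↦ -3·1·64·1 = -192
  -2*Y**2*Z ↦ -2·1·16·5 = -160
  Y*Z**2 ↦ 1·1·4·25 = 100
  3*Z**3 ↦ 3·1·1·125 = 375
Sum: F(5, 4, 5) = (-250) + (-300) + (125) + (-160) + (100) + (-375) + (-192) + (-160) + (100) + (375) = -737.
Reducing mod 11: -737 ≡ 0 (mod 11).
Since F(a, b, c) ≡ 0 (mod 11), P lies on the curve.


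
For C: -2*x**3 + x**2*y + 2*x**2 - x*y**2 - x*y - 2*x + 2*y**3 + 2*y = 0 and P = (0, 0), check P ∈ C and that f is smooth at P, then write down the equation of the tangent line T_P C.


Tangent line at P: -2*x + 2*y = 0.

Step 1: f(0, 0) = 0, so P lies on C.
Step 2: partial derivatives
  f_x(x, y) = -6*x**2 + 2*x*y + 4*x - y**2 - y - 2, f_y(x, y) = x**2 - 2*x*y - x + 6*y**2 + 2.
  f_x(P) = -2, f_y(P) = 2 (gradient nonzero, so P is smooth).
Step 3: tangent line at P: -2·(x − 0) + 2·(y − 0) = 0.
Expanding: -2*x + 2*y = 0.


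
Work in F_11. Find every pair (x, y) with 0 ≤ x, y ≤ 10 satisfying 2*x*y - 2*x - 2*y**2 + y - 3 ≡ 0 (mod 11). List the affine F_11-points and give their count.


Affine F_11-points: {(4, 0), (4, 10), (6, 5), (6, 7), (7, 4), (7, 9), (8, 6), (8, 8), (10, 2), (10, 3)}; count = 10.

For each of the 121 pairs (x, y) ∈ F_11², evaluate f(x, y) mod 11. Record the zeros.
  x = 0: [0↦8, 1↦7, 2↦2, 3↦4, 4↦2, 5↦7, 6↦8, 7↦5, 8↦9, 9↦9, 10↦5]  zeros at y ∈ ∅
  x = 1: [0↦6, 1↦7, 2↦4, 3↦8, 4↦8, 5↦4, 6↦7, 7↦6, 8↦1, 9↦3, 10↦1]  zeros at y ∈ ∅
  x = 2: [0↦4, 1↦7, 2↦6, 3↦1, 4↦3, 5↦1, 6↦6, 7↦7, 8↦4, 9↦8, 10↦8]  zeros at y ∈ ∅
  x = 3: [0↦2, 1↦7, 2↦8, 3↦5, 4↦9, 5↦9, 6↦5, 7↦8, 8↦7, 9↦2, 10↦4]  zeros at y ∈ ∅
  x = 4: [0↦0, 1↦7, 2↦10, 3↦9, 4↦4, 5↦6, 6↦4, 7↦9, 8↦10, 9↦7, 10↦0]  zeros at y ∈ {0, 10}
  x = 5: [0↦9, 1↦7, 2↦1, 3↦2, 4↦10, 5↦3, 6↦3, 7↦10, 8↦2, 9↦1, 10↦7]  zeros at y ∈ ∅
  x = 6: [0↦7, 1↦7, 2↦3, 3↦6, 4↦5, 5↦0, 6↦2, 7↦0, 8↦5, 9↦6, 10↦3]  zeros at y ∈ {5, 7}
  x = 7: [0↦5, 1↦7, 2↦5, 3↦10, 4↦0, 5↦8, 6↦1, 7↦1, 8↦8, 9↦0, 10↦10]  zeros at y ∈ {4, 9}
  x = 8: [0↦3, 1↦7, 2↦7, 3↦3, 4↦6, 5↦5, 6↦0, 7↦2, 8↦0, 9↦5, 10↦6]  zeros at y ∈ {6, 8}
  x = 9: [0↦1, 1↦7, 2↦9, 3↦7, 4↦1, 5↦2, 6↦10, 7↦3, 8↦3, 9↦10, 10↦2]  zeros at y ∈ ∅
  x = 10: [0↦10, 1↦7, 2↦0, 3↦0, 4↦7, 5↦10, 6↦9, 7↦4, 8↦6, 9↦4, 10↦9]  zeros at y ∈ {2, 3}
Collecting zeros: affine points = {(4, 0), (4, 10), (6, 5), (6, 7), (7, 4), (7, 9), (8, 6), (8, 8), (10, 2), (10, 3)}.
Total count |C(F_11)_aff| = 10.


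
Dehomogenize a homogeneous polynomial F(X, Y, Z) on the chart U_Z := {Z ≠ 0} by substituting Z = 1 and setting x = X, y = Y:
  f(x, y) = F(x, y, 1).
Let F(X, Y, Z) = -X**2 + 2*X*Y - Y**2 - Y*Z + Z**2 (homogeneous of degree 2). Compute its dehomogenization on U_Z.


f(x, y) = -x**2 + 2*x*y - y**2 - y + 1

On U_Z we set Z = 1. Each monomial c·X^i·Y^j·Z^k in F becomes c·x^i·y^j·1^k = c·x^i·y^j.
Substituting Z = 1: F(X, Y, 1) = -x**2 + 2*x*y - y**2 - y + 1.
Note: deg(f) ≤ deg(F) = 2; strict inequality happens when F is divisible by Z (lost terms).


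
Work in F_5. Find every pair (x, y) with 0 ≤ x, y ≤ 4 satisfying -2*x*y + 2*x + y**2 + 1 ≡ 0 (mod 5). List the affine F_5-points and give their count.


Affine F_5-points: {(0, 2), (0, 3), (2, 0), (2, 4)}; count = 4.

For each of the 25 pairs (x, y) ∈ F_5², evaluate f(x, y) mod 5. Record the zeros.
  x = 0: [0↦1, 1↦2, 2↦0, 3↦0, 4↦2]  zeros at y ∈ {2, 3}
  x = 1: [0↦3, 1↦2, 2↦3, 3↦1, 4↦1]  zeros at y ∈ ∅
  x = 2: [0↦0, 1↦2, 2↦1, 3↦2, 4↦0]  zeros at y ∈ {0, 4}
  x = 3: [0↦2, 1↦2, 2↦4, 3↦3, 4↦4]  zeros at y ∈ ∅
  x = 4: [0↦4, 1↦2, 2↦2, 3↦4, 4↦3]  zeros at y ∈ ∅
Collecting zeros: affine points = {(0, 2), (0, 3), (2, 0), (2, 4)}.
Total count |C(F_5)_aff| = 4.


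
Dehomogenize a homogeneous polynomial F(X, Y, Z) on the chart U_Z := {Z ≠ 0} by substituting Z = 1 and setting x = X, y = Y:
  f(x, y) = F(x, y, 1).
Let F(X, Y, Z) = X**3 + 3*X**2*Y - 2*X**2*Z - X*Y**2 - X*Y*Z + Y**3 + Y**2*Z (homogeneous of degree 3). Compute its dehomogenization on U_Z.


f(x, y) = x**3 + 3*x**2*y - 2*x**2 - x*y**2 - x*y + y**3 + y**2

On U_Z we set Z = 1. Each monomial c·X^i·Y^j·Z^k in F becomes c·x^i·y^j·1^k = c·x^i·y^j.
Substituting Z = 1: F(X, Y, 1) = x**3 + 3*x**2*y - 2*x**2 - x*y**2 - x*y + y**3 + y**2.
Note: deg(f) ≤ deg(F) = 3; strict inequality happens when F is divisible by Z (lost terms).
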